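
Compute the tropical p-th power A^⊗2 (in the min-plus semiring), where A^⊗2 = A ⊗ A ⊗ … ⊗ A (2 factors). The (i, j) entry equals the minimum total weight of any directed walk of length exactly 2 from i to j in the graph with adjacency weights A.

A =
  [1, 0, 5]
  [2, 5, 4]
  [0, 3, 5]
A^⊗2 =
  [2, 1, 4]
  [3, 2, 7]
  [1, 0, 5]

Each entry (A^⊗2)_ij equals the minimum over all length-2 walks i = v_0 → v_1 → … → v_2 = j of Σ_t A[v_t][v_{t+1}]. For example, for (i, j) = (0, 2) we minimise over 3 possible intermediate vertex sequences; the minimum is 4, attained along the walk 0 → 1 → 2.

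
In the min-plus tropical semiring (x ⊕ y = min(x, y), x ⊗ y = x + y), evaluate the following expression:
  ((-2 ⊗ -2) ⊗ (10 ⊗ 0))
((-2 ⊗ -2) ⊗ (10 ⊗ 0)) = 6

Expand innermost to outermost. Recall ⊕ takes the minimum of its arguments and ⊗ takes their sum. Working out the expression ((-2 ⊗ -2) ⊗ (10 ⊗ 0)) gives 6.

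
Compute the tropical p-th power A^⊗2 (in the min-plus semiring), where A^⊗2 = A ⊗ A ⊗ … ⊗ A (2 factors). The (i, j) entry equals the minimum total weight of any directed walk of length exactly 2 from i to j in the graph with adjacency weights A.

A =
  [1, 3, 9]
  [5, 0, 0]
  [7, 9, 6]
A^⊗2 =
  [2, 3, 3]
  [5, 0, 0]
  [8, 9, 9]

Each entry (A^⊗2)_ij equals the minimum over all length-2 walks i = v_0 → v_1 → … → v_2 = j of Σ_t A[v_t][v_{t+1}]. For example, for (i, j) = (0, 2) we minimise over 3 possible intermediate vertex sequences; the minimum is 3, attained along the walk 0 → 1 → 2.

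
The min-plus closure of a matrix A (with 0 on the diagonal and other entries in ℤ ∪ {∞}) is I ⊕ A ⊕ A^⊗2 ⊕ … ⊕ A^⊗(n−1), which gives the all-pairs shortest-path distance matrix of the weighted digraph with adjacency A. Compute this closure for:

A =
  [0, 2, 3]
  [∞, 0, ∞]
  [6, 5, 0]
Closure =
  [0, 2, 3]
  [∞, 0, ∞]
  [6, 5, 0]

This is the Floyd-Warshall all-pairs shortest-path computation. For each intermediate vertex k = 0, 1, …, 2, update dist[i][j] ← min(dist[i][j], dist[i][k] + dist[k][j]). The final matrix gives, for each (i, j), the minimum total weight of any directed path from i to j (possibly empty when i = j).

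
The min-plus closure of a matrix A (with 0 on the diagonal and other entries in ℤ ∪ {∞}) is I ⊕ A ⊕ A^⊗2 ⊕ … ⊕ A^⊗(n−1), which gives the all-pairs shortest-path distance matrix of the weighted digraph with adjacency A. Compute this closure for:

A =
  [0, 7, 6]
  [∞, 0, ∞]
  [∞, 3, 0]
Closure =
  [0, 7, 6]
  [∞, 0, ∞]
  [∞, 3, 0]

This is the Floyd-Warshall all-pairs shortest-path computation. For each intermediate vertex k = 0, 1, …, 2, update dist[i][j] ← min(dist[i][j], dist[i][k] + dist[k][j]). The final matrix gives, for each (i, j), the minimum total weight of any directed path from i to j (possibly empty when i = j).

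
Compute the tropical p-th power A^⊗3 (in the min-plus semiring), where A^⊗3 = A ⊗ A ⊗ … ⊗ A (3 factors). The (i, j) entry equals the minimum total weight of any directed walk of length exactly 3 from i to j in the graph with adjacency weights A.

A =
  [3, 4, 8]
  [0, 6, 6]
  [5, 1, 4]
A^⊗3 =
  [7, 8, 12]
  [4, 7, 10]
  [4, 5, 9]

Each entry (A^⊗3)_ij equals the minimum over all length-3 walks i = v_0 → v_1 → … → v_3 = j of Σ_t A[v_t][v_{t+1}]. For example, for (i, j) = (0, 2) we minimise over 9 possible intermediate vertex sequences; the minimum is 12, attained along the walk 0 → 1 → 0 → 2.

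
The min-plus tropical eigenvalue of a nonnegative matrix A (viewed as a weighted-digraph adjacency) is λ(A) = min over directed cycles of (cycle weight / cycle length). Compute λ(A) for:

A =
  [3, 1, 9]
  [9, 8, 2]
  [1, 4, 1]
λ(A) = 1

Enumerate directed cycles and compute their means (weight / length). Sample:
  cycle 0 → 0: weight = 3, length = 1, mean = 3/1 ≈ 3.000
  cycle 1 → 1: weight = 8, length = 1, mean = 8/1 ≈ 8.000
  cycle 2 → 2: weight = 1, length = 1, mean = 1/1 ≈ 1.000
  cycle 0 → 1 → 0: weight = 10, length = 2, mean = 10/2 ≈ 5.000
  cycle 0 → 2 → 0: weight = 10, length = 2, mean = 10/2 ≈ 5.000
  cycle 1 → 0 → 1: weight = 10, length = 2, mean = 10/2 ≈ 5.000
Minimum mean = 1.000, attained e.g. along the cycle 2 → 2 with weight 1 and length 1. So λ(A) = 1/1 = 1.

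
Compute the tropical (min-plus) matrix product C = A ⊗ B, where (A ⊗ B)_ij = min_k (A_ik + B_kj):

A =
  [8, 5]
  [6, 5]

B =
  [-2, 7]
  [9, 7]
A ⊗ B =
  [6, 12]
  [4, 12]

Apply the min-plus product entry-by-entry:
  C[0][0] = min over k of (A[0][0] + B[0][0] = 8 + -2 = 6, A[0][1] + B[1][0] = 5 + 9 = 14) = 6 (attained at k = 0)
  C[0][1] = min over k of (A[0][0] + B[0][1] = 8 + 7 = 15, A[0][1] + B[1][1] = 5 + 7 = 12) = 12 (attained at k = 1)
  C[1][0] = min over k of (A[1][0] + B[0][0] = 6 + -2 = 4, A[1][1] + B[1][0] = 5 + 9 = 14) = 4 (attained at k = 0)
  C[1][1] = min over k of (A[1][0] + B[0][1] = 6 + 7 = 13, A[1][1] + B[1][1] = 5 + 7 = 12) = 12 (attained at k = 1)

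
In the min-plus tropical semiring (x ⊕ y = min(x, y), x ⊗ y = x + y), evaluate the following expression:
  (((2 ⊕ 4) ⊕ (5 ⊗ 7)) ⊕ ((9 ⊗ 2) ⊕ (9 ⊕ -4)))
(((2 ⊕ 4) ⊕ (5 ⊗ 7)) ⊕ ((9 ⊗ 2) ⊕ (9 ⊕ -4))) = -4

Expand innermost to outermost. Recall ⊕ takes the minimum of its arguments and ⊗ takes their sum. Working out the expression (((2 ⊕ 4) ⊕ (5 ⊗ 7)) ⊕ ((9 ⊗ 2) ⊕ (9 ⊕ -4))) gives -4.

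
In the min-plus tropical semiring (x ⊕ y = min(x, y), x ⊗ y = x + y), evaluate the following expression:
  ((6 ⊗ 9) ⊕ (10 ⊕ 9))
((6 ⊗ 9) ⊕ (10 ⊕ 9)) = 9

Expand innermost to outermost. Recall ⊕ takes the minimum of its arguments and ⊗ takes their sum. Working out the expression ((6 ⊗ 9) ⊕ (10 ⊕ 9)) gives 9.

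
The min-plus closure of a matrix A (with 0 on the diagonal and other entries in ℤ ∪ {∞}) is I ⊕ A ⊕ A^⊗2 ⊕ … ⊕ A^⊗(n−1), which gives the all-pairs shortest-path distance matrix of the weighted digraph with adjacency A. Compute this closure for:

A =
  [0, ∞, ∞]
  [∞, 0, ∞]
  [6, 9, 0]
Closure =
  [0, ∞, ∞]
  [∞, 0, ∞]
  [6, 9, 0]

This is the Floyd-Warshall all-pairs shortest-path computation. For each intermediate vertex k = 0, 1, …, 2, update dist[i][j] ← min(dist[i][j], dist[i][k] + dist[k][j]). The final matrix gives, for each (i, j), the minimum total weight of any directed path from i to j (possibly empty when i = j).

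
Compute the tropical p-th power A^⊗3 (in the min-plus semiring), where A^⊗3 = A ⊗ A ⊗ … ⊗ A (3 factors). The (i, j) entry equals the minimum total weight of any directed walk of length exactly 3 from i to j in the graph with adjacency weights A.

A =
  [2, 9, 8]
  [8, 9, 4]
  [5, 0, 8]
A^⊗3 =
  [6, 10, 12]
  [11, 12, 8]
  [9, 4, 12]

Each entry (A^⊗3)_ij equals the minimum over all length-3 walks i = v_0 → v_1 → … → v_3 = j of Σ_t A[v_t][v_{t+1}]. For example, for (i, j) = (0, 2) we minimise over 9 possible intermediate vertex sequences; the minimum is 12, attained along the walk 0 → 0 → 0 → 2.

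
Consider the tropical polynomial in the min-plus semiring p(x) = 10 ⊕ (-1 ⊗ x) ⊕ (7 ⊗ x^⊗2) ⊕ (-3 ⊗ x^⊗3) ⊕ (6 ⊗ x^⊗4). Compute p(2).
p(2) = 1

A tropical monomial a ⊗ x^⊗i evaluates to a + i · x. Evaluating each term at x = 2:
  Term 0 contributes 10 + 0 · 2 = 10
  Term 1 contributes -1 + 1 · 2 = 1
  Term 2 contributes 7 + 2 · 2 = 11
  Term 3 contributes -3 + 3 · 2 = 3
  Term 4 contributes 6 + 4 · 2 = 14
p(2) = ⊕ of these = min[10, 1, 11, 3, 14] = 1.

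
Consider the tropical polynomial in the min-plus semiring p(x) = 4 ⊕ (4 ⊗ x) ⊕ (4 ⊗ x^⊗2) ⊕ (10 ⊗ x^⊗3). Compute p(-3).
p(-3) = -2

A tropical monomial a ⊗ x^⊗i evaluates to a + i · x. Evaluating each term at x = -3:
  Term 0 contributes 4 + 0 · -3 = 4
  Term 1 contributes 4 + 1 · -3 = 1
  Term 2 contributes 4 + 2 · -3 = -2
  Term 3 contributes 10 + 3 · -3 = 1
p(-3) = ⊕ of these = min[4, 1, -2, 1] = -2.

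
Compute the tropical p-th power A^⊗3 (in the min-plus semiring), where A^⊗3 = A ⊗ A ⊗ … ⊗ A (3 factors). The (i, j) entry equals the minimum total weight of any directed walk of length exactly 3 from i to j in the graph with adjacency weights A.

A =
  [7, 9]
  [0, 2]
A^⊗3 =
  [11, 13]
  [4, 6]

Each entry (A^⊗3)_ij equals the minimum over all length-3 walks i = v_0 → v_1 → … → v_3 = j of Σ_t A[v_t][v_{t+1}]. For example, for (i, j) = (0, 1) we minimise over 4 possible intermediate vertex sequences; the minimum is 13, attained along the walk 0 → 1 → 1 → 1.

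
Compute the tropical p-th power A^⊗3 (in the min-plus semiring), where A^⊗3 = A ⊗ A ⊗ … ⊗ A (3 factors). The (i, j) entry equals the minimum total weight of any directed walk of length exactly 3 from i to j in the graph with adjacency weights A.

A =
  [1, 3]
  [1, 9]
A^⊗3 =
  [3, 5]
  [3, 5]

Each entry (A^⊗3)_ij equals the minimum over all length-3 walks i = v_0 → v_1 → … → v_3 = j of Σ_t A[v_t][v_{t+1}]. For example, for (i, j) = (0, 1) we minimise over 4 possible intermediate vertex sequences; the minimum is 5, attained along the walk 0 → 0 → 0 → 1.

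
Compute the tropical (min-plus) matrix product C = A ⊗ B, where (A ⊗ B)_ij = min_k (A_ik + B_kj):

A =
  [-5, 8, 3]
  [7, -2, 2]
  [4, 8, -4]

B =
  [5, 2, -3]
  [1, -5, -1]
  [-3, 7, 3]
A ⊗ B =
  [0, -3, -8]
  [-1, -7, -3]
  [-7, 3, -1]

Apply the min-plus product entry-by-entry:
  C[0][0] = min over k of (A[0][0] + B[0][0] = -5 + 5 = 0, A[0][1] + B[1][0] = 8 + 1 = 9, A[0][2] + B[2][0] = 3 + -3 = 0) = 0 (attained at k = 0)
  C[0][1] = min over k of (A[0][0] + B[0][1] = -5 + 2 = -3, A[0][1] + B[1][1] = 8 + -5 = 3, A[0][2] + B[2][1] = 3 + 7 = 10) = -3 (attained at k = 0)
  C[0][2] = min over k of (A[0][0] + B[0][2] = -5 + -3 = -8, A[0][1] + B[1][2] = 8 + -1 = 7, A[0][2] + B[2][2] = 3 + 3 = 6) = -8 (attained at k = 0)
  C[1][0] = min over k of (A[1][0] + B[0][0] = 7 + 5 = 12, A[1][1] + B[1][0] = -2 + 1 = -1, A[1][2] + B[2][0] = 2 + -3 = -1) = -1 (attained at k = 1)
  C[1][1] = min over k of (A[1][0] + B[0][1] = 7 + 2 = 9, A[1][1] + B[1][1] = -2 + -5 = -7, A[1][2] + B[2][1] = 2 + 7 = 9) = -7 (attained at k = 1)
  C[1][2] = min over k of (A[1][0] + B[0][2] = 7 + -3 = 4, A[1][1] + B[1][2] = -2 + -1 = -3, A[1][2] + B[2][2] = 2 + 3 = 5) = -3 (attained at k = 1)
  C[2][0] = min over k of (A[2][0] + B[0][0] = 4 + 5 = 9, A[2][1] + B[1][0] = 8 + 1 = 9, A[2][2] + B[2][0] = -4 + -3 = -7) = -7 (attained at k = 2)
  C[2][1] = min over k of (A[2][0] + B[0][1] = 4 + 2 = 6, A[2][1] + B[1][1] = 8 + -5 = 3, A[2][2] + B[2][1] = -4 + 7 = 3) = 3 (attained at k = 1)
  C[2][2] = min over k of (A[2][0] + B[0][2] = 4 + -3 = 1, A[2][1] + B[1][2] = 8 + -1 = 7, A[2][2] + B[2][2] = -4 + 3 = -1) = -1 (attained at k = 2)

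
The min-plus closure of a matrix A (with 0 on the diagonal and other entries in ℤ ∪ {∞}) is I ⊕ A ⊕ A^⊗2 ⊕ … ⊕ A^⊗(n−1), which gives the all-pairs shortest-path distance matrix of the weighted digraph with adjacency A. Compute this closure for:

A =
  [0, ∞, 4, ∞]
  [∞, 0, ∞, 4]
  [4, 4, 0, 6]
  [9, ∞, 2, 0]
Closure =
  [0, 8, 4, 10]
  [10, 0, 6, 4]
  [4, 4, 0, 6]
  [6, 6, 2, 0]

This is the Floyd-Warshall all-pairs shortest-path computation. For each intermediate vertex k = 0, 1, …, 3, update dist[i][j] ← min(dist[i][j], dist[i][k] + dist[k][j]). The final matrix gives, for each (i, j), the minimum total weight of any directed path from i to j (possibly empty when i = j).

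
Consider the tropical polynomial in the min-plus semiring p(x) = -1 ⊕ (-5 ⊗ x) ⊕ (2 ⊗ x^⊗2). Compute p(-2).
p(-2) = -7

A tropical monomial a ⊗ x^⊗i evaluates to a + i · x. Evaluating each term at x = -2:
  Term 0 contributes -1 + 0 · -2 = -1
  Term 1 contributes -5 + 1 · -2 = -7
  Term 2 contributes 2 + 2 · -2 = -2
p(-2) = ⊕ of these = min[-1, -7, -2] = -7.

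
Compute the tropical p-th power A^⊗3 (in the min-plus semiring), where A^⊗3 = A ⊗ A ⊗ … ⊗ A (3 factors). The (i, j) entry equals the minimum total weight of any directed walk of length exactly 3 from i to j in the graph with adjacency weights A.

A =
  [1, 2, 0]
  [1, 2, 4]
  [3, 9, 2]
A^⊗3 =
  [3, 4, 2]
  [3, 4, 2]
  [5, 6, 4]

Each entry (A^⊗3)_ij equals the minimum over all length-3 walks i = v_0 → v_1 → … → v_3 = j of Σ_t A[v_t][v_{t+1}]. For example, for (i, j) = (0, 2) we minimise over 9 possible intermediate vertex sequences; the minimum is 2, attained along the walk 0 → 0 → 0 → 2.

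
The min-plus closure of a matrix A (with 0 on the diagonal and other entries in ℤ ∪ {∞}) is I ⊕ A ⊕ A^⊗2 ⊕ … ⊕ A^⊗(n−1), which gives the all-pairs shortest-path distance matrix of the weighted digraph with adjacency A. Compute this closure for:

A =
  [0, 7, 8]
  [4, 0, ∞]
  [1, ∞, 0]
Closure =
  [0, 7, 8]
  [4, 0, 12]
  [1, 8, 0]

This is the Floyd-Warshall all-pairs shortest-path computation. For each intermediate vertex k = 0, 1, …, 2, update dist[i][j] ← min(dist[i][j], dist[i][k] + dist[k][j]). The final matrix gives, for each (i, j), the minimum total weight of any directed path from i to j (possibly empty when i = j).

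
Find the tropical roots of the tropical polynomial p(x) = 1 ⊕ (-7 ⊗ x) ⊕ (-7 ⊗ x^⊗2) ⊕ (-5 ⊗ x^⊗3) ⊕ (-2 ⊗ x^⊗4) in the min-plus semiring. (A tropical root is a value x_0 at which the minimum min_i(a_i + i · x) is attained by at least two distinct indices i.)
Roots: {-3, -2, 0, 8}

Each tropical root is a break point of the lower envelope of the lines y = a_i + i · x (there are 5 lines, with slopes 0, 1, ..., 4). Only the lines that attain the minimum somewhere contribute to roots; other lines are dominated. Here the surviving (envelope) indices are i = 4, i = 3, i = 2, i = 1, i = 0.
Intersections between consecutive envelope lines give the roots: for adjacent envelope indices i < j the intersection is x = (a_i − a_j) / (j − i). Reading off the sorted break points: {-3, -2, 0, 8}.
Verification: at each break x_0, at least two indices attain the minimum of min_i(a_i + i · x_0).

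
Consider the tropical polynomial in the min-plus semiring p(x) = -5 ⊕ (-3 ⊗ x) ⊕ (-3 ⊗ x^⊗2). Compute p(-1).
p(-1) = -5

A tropical monomial a ⊗ x^⊗i evaluates to a + i · x. Evaluating each term at x = -1:
  Term 0 contributes -5 + 0 · -1 = -5
  Term 1 contributes -3 + 1 · -1 = -4
  Term 2 contributes -3 + 2 · -1 = -5
p(-1) = ⊕ of these = min[-5, -4, -5] = -5.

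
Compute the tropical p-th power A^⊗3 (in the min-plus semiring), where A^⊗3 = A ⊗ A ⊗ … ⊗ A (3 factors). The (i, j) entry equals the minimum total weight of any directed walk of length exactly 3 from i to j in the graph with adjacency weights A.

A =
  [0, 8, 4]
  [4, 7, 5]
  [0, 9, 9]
A^⊗3 =
  [0, 8, 4]
  [4, 12, 8]
  [0, 8, 4]

Each entry (A^⊗3)_ij equals the minimum over all length-3 walks i = v_0 → v_1 → … → v_3 = j of Σ_t A[v_t][v_{t+1}]. For example, for (i, j) = (0, 2) we minimise over 9 possible intermediate vertex sequences; the minimum is 4, attained along the walk 0 → 0 → 0 → 2.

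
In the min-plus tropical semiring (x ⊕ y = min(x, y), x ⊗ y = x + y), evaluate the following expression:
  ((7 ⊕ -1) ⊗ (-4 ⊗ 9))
((7 ⊕ -1) ⊗ (-4 ⊗ 9)) = 4

Expand innermost to outermost. Recall ⊕ takes the minimum of its arguments and ⊗ takes their sum. Working out the expression ((7 ⊕ -1) ⊗ (-4 ⊗ 9)) gives 4.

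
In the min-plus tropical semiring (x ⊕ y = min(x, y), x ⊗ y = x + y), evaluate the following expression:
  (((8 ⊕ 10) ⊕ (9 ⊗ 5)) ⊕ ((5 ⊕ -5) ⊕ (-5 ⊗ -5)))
(((8 ⊕ 10) ⊕ (9 ⊗ 5)) ⊕ ((5 ⊕ -5) ⊕ (-5 ⊗ -5))) = -10

Expand innermost to outermost. Recall ⊕ takes the minimum of its arguments and ⊗ takes their sum. Working out the expression (((8 ⊕ 10) ⊕ (9 ⊗ 5)) ⊕ ((5 ⊕ -5) ⊕ (-5 ⊗ -5))) gives -10.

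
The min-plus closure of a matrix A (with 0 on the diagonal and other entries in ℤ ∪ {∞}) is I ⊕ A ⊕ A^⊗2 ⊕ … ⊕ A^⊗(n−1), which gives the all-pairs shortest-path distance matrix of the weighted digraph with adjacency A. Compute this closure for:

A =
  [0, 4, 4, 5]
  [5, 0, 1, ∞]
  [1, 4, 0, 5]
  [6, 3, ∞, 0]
Closure =
  [0, 4, 4, 5]
  [2, 0, 1, 6]
  [1, 4, 0, 5]
  [5, 3, 4, 0]

This is the Floyd-Warshall all-pairs shortest-path computation. For each intermediate vertex k = 0, 1, …, 3, update dist[i][j] ← min(dist[i][j], dist[i][k] + dist[k][j]). The final matrix gives, for each (i, j), the minimum total weight of any directed path from i to j (possibly empty when i = j).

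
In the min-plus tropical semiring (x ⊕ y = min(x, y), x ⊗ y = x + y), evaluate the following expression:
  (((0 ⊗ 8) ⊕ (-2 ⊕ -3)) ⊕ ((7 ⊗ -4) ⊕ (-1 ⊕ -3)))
(((0 ⊗ 8) ⊕ (-2 ⊕ -3)) ⊕ ((7 ⊗ -4) ⊕ (-1 ⊕ -3))) = -3

Expand innermost to outermost. Recall ⊕ takes the minimum of its arguments and ⊗ takes their sum. Working out the expression (((0 ⊗ 8) ⊕ (-2 ⊕ -3)) ⊕ ((7 ⊗ -4) ⊕ (-1 ⊕ -3))) gives -3.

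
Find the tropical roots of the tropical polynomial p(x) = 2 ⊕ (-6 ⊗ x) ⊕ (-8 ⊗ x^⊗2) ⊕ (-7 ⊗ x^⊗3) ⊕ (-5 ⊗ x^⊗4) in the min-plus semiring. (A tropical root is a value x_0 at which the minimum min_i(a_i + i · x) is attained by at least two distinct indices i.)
Roots: {-2, -1, 2, 8}

Each tropical root is a break point of the lower envelope of the lines y = a_i + i · x (there are 5 lines, with slopes 0, 1, ..., 4). Only the lines that attain the minimum somewhere contribute to roots; other lines are dominated. Here the surviving (envelope) indices are i = 4, i = 3, i = 2, i = 1, i = 0.
Intersections between consecutive envelope lines give the roots: for adjacent envelope indices i < j the intersection is x = (a_i − a_j) / (j − i). Reading off the sorted break points: {-2, -1, 2, 8}.
Verification: at each break x_0, at least two indices attain the minimum of min_i(a_i + i · x_0).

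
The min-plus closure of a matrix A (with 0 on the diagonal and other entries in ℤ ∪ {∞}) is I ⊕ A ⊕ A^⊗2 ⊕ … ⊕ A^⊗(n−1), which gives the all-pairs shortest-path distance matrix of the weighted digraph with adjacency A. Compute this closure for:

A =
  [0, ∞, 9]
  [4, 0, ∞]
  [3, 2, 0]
Closure =
  [0, 11, 9]
  [4, 0, 13]
  [3, 2, 0]

This is the Floyd-Warshall all-pairs shortest-path computation. For each intermediate vertex k = 0, 1, …, 2, update dist[i][j] ← min(dist[i][j], dist[i][k] + dist[k][j]). The final matrix gives, for each (i, j), the minimum total weight of any directed path from i to j (possibly empty when i = j).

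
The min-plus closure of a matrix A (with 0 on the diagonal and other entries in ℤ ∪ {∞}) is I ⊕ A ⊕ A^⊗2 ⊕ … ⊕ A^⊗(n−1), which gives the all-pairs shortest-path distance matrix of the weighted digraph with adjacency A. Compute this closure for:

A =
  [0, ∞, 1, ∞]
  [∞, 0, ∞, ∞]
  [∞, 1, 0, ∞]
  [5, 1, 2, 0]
Closure =
  [0, 2, 1, ∞]
  [∞, 0, ∞, ∞]
  [∞, 1, 0, ∞]
  [5, 1, 2, 0]

This is the Floyd-Warshall all-pairs shortest-path computation. For each intermediate vertex k = 0, 1, …, 3, update dist[i][j] ← min(dist[i][j], dist[i][k] + dist[k][j]). The final matrix gives, for each (i, j), the minimum total weight of any directed path from i to j (possibly empty when i = j).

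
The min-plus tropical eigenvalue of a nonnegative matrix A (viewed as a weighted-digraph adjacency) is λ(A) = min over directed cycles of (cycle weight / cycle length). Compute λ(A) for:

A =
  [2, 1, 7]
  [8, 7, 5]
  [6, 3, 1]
λ(A) = 1

Enumerate directed cycles and compute their means (weight / length). Sample:
  cycle 0 → 0: weight = 2, length = 1, mean = 2/1 ≈ 2.000
  cycle 1 → 1: weight = 7, length = 1, mean = 7/1 ≈ 7.000
  cycle 2 → 2: weight = 1, length = 1, mean = 1/1 ≈ 1.000
  cycle 0 → 1 → 0: weight = 9, length = 2, mean = 9/2 ≈ 4.500
  cycle 0 → 2 → 0: weight = 13, length = 2, mean = 13/2 ≈ 6.500
  cycle 1 → 0 → 1: weight = 9, length = 2, mean = 9/2 ≈ 4.500
Minimum mean = 1.000, attained e.g. along the cycle 2 → 2 with weight 1 and length 1. So λ(A) = 1/1 = 1.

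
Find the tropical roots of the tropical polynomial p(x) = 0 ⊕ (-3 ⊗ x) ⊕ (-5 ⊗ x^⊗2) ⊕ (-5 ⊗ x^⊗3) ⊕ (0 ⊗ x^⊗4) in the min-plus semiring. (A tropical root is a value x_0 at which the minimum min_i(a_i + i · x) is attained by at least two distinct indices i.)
Roots: {-5, 0, 2, 3}

Each tropical root is a break point of the lower envelope of the lines y = a_i + i · x (there are 5 lines, with slopes 0, 1, ..., 4). Only the lines that attain the minimum somewhere contribute to roots; other lines are dominated. Here the surviving (envelope) indices are i = 4, i = 3, i = 2, i = 1, i = 0.
Intersections between consecutive envelope lines give the roots: for adjacent envelope indices i < j the intersection is x = (a_i − a_j) / (j − i). Reading off the sorted break points: {-5, 0, 2, 3}.
Verification: at each break x_0, at least two indices attain the minimum of min_i(a_i + i · x_0).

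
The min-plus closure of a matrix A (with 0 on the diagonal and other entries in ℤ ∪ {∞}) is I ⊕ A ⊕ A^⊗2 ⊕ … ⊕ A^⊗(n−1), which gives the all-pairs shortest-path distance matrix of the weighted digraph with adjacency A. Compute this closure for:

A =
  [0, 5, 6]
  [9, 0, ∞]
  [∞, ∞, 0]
Closure =
  [0, 5, 6]
  [9, 0, 15]
  [∞, ∞, 0]

This is the Floyd-Warshall all-pairs shortest-path computation. For each intermediate vertex k = 0, 1, …, 2, update dist[i][j] ← min(dist[i][j], dist[i][k] + dist[k][j]). The final matrix gives, for each (i, j), the minimum total weight of any directed path from i to j (possibly empty when i = j).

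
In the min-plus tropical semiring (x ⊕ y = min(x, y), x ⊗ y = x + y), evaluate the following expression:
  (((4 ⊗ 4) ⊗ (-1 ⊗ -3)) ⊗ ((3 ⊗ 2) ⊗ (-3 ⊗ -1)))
(((4 ⊗ 4) ⊗ (-1 ⊗ -3)) ⊗ ((3 ⊗ 2) ⊗ (-3 ⊗ -1))) = 5

Expand innermost to outermost. Recall ⊕ takes the minimum of its arguments and ⊗ takes their sum. Working out the expression (((4 ⊗ 4) ⊗ (-1 ⊗ -3)) ⊗ ((3 ⊗ 2) ⊗ (-3 ⊗ -1))) gives 5.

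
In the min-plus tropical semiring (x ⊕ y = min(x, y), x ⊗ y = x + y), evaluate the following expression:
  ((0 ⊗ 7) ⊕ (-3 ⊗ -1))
((0 ⊗ 7) ⊕ (-3 ⊗ -1)) = -4

Expand innermost to outermost. Recall ⊕ takes the minimum of its arguments and ⊗ takes their sum. Working out the expression ((0 ⊗ 7) ⊕ (-3 ⊗ -1)) gives -4.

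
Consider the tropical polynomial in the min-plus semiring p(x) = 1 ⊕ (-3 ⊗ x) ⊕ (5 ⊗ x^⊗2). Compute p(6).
p(6) = 1

A tropical monomial a ⊗ x^⊗i evaluates to a + i · x. Evaluating each term at x = 6:
  Term 0 contributes 1 + 0 · 6 = 1
  Term 1 contributes -3 + 1 · 6 = 3
  Term 2 contributes 5 + 2 · 6 = 17
p(6) = ⊕ of these = min[1, 3, 17] = 1.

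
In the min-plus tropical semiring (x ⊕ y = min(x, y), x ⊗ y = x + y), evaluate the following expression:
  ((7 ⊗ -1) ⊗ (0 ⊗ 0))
((7 ⊗ -1) ⊗ (0 ⊗ 0)) = 6

Expand innermost to outermost. Recall ⊕ takes the minimum of its arguments and ⊗ takes their sum. Working out the expression ((7 ⊗ -1) ⊗ (0 ⊗ 0)) gives 6.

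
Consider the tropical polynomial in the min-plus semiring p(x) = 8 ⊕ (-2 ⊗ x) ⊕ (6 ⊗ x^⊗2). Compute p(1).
p(1) = -1

A tropical monomial a ⊗ x^⊗i evaluates to a + i · x. Evaluating each term at x = 1:
  Term 0 contributes 8 + 0 · 1 = 8
  Term 1 contributes -2 + 1 · 1 = -1
  Term 2 contributes 6 + 2 · 1 = 8
p(1) = ⊕ of these = min[8, -1, 8] = -1.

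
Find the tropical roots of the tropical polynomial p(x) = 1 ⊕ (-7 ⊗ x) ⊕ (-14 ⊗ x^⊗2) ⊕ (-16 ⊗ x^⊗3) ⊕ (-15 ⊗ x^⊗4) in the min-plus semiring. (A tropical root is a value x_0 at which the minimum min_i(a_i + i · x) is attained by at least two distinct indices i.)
Roots: {-1, 2, 7, 8}

Each tropical root is a break point of the lower envelope of the lines y = a_i + i · x (there are 5 lines, with slopes 0, 1, ..., 4). Only the lines that attain the minimum somewhere contribute to roots; other lines are dominated. Here the surviving (envelope) indices are i = 4, i = 3, i = 2, i = 1, i = 0.
Intersections between consecutive envelope lines give the roots: for adjacent envelope indices i < j the intersection is x = (a_i − a_j) / (j − i). Reading off the sorted break points: {-1, 2, 7, 8}.
Verification: at each break x_0, at least two indices attain the minimum of min_i(a_i + i · x_0).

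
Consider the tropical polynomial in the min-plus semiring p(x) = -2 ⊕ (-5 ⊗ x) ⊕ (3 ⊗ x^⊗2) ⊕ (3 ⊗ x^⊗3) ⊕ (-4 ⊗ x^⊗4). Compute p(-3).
p(-3) = -16

A tropical monomial a ⊗ x^⊗i evaluates to a + i · x. Evaluating each term at x = -3:
  Term 0 contributes -2 + 0 · -3 = -2
  Term 1 contributes -5 + 1 · -3 = -8
  Term 2 contributes 3 + 2 · -3 = -3
  Term 3 contributes 3 + 3 · -3 = -6
  Term 4 contributes -4 + 4 · -3 = -16
p(-3) = ⊕ of these = min[-2, -8, -3, -6, -16] = -16.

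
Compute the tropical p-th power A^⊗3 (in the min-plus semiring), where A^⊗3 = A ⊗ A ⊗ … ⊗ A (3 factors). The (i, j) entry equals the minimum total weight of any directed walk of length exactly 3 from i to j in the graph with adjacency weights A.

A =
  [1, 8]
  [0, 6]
A^⊗3 =
  [3, 10]
  [2, 9]

Each entry (A^⊗3)_ij equals the minimum over all length-3 walks i = v_0 → v_1 → … → v_3 = j of Σ_t A[v_t][v_{t+1}]. For example, for (i, j) = (0, 1) we minimise over 4 possible intermediate vertex sequences; the minimum is 10, attained along the walk 0 → 0 → 0 → 1.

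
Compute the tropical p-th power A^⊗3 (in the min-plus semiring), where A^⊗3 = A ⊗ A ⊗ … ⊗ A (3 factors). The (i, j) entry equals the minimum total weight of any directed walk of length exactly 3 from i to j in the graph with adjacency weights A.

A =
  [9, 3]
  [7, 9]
A^⊗3 =
  [19, 13]
  [17, 19]

Each entry (A^⊗3)_ij equals the minimum over all length-3 walks i = v_0 → v_1 → … → v_3 = j of Σ_t A[v_t][v_{t+1}]. For example, for (i, j) = (0, 1) we minimise over 4 possible intermediate vertex sequences; the minimum is 13, attained along the walk 0 → 1 → 0 → 1.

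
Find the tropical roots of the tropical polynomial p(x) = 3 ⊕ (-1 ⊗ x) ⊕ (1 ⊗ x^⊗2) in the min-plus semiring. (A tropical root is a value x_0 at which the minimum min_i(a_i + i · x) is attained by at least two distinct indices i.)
Roots: {-2, 4}

Each tropical root is a break point of the lower envelope of the lines y = a_i + i · x (there are 3 lines, with slopes 0, 1, ..., 2). Only the lines that attain the minimum somewhere contribute to roots; other lines are dominated. Here the surviving (envelope) indices are i = 2, i = 1, i = 0.
Intersections between consecutive envelope lines give the roots: for adjacent envelope indices i < j the intersection is x = (a_i − a_j) / (j − i). Reading off the sorted break points: {-2, 4}.
Verification: at each break x_0, at least two indices attain the minimum of min_i(a_i + i · x_0).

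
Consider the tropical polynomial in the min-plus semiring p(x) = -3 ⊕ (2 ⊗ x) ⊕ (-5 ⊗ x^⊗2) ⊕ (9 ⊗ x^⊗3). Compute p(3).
p(3) = -3

A tropical monomial a ⊗ x^⊗i evaluates to a + i · x. Evaluating each term at x = 3:
  Term 0 contributes -3 + 0 · 3 = -3
  Term 1 contributes 2 + 1 · 3 = 5
  Term 2 contributes -5 + 2 · 3 = 1
  Term 3 contributes 9 + 3 · 3 = 18
p(3) = ⊕ of these = min[-3, 5, 1, 18] = -3.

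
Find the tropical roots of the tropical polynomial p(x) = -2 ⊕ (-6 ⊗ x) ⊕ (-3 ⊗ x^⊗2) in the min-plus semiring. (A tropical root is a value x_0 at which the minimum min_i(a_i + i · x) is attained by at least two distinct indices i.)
Roots: {-3, 4}

Each tropical root is a break point of the lower envelope of the lines y = a_i + i · x (there are 3 lines, with slopes 0, 1, ..., 2). Only the lines that attain the minimum somewhere contribute to roots; other lines are dominated. Here the surviving (envelope) indices are i = 2, i = 1, i = 0.
Intersections between consecutive envelope lines give the roots: for adjacent envelope indices i < j the intersection is x = (a_i − a_j) / (j − i). Reading off the sorted break points: {-3, 4}.
Verification: at each break x_0, at least two indices attain the minimum of min_i(a_i + i · x_0).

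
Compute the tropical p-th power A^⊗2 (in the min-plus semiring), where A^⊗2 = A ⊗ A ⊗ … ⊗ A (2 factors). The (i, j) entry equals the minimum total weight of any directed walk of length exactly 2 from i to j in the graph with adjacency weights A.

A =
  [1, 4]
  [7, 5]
A^⊗2 =
  [2, 5]
  [8, 10]

Each entry (A^⊗2)_ij equals the minimum over all length-2 walks i = v_0 → v_1 → … → v_2 = j of Σ_t A[v_t][v_{t+1}]. For example, for (i, j) = (0, 1) we minimise over 2 possible intermediate vertex sequences; the minimum is 5, attained along the walk 0 → 0 → 1.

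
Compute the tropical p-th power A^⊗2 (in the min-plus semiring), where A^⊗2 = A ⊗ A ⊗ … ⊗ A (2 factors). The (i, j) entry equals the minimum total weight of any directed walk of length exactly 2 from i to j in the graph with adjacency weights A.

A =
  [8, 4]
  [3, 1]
A^⊗2 =
  [7, 5]
  [4, 2]

Each entry (A^⊗2)_ij equals the minimum over all length-2 walks i = v_0 → v_1 → … → v_2 = j of Σ_t A[v_t][v_{t+1}]. For example, for (i, j) = (0, 1) we minimise over 2 possible intermediate vertex sequences; the minimum is 5, attained along the walk 0 → 1 → 1.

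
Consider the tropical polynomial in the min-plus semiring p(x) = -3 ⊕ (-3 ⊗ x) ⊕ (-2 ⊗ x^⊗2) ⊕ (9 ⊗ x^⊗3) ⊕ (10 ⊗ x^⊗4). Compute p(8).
p(8) = -3

A tropical monomial a ⊗ x^⊗i evaluates to a + i · x. Evaluating each term at x = 8:
  Term 0 contributes -3 + 0 · 8 = -3
  Term 1 contributes -3 + 1 · 8 = 5
  Term 2 contributes -2 + 2 · 8 = 14
  Term 3 contributes 9 + 3 · 8 = 33
  Term 4 contributes 10 + 4 · 8 = 42
p(8) = ⊕ of these = min[-3, 5, 14, 33, 42] = -3.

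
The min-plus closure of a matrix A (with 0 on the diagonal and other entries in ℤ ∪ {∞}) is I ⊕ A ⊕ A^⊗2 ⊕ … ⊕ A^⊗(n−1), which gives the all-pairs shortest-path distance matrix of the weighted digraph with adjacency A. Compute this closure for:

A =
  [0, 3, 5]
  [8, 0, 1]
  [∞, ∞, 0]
Closure =
  [0, 3, 4]
  [8, 0, 1]
  [∞, ∞, 0]

This is the Floyd-Warshall all-pairs shortest-path computation. For each intermediate vertex k = 0, 1, …, 2, update dist[i][j] ← min(dist[i][j], dist[i][k] + dist[k][j]). The final matrix gives, for each (i, j), the minimum total weight of any directed path from i to j (possibly empty when i = j).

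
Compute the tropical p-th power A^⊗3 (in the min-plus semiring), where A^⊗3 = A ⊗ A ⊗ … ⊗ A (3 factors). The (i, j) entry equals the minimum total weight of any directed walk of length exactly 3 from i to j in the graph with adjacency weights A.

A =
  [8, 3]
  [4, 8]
A^⊗3 =
  [15, 10]
  [11, 15]

Each entry (A^⊗3)_ij equals the minimum over all length-3 walks i = v_0 → v_1 → … → v_3 = j of Σ_t A[v_t][v_{t+1}]. For example, for (i, j) = (0, 1) we minimise over 4 possible intermediate vertex sequences; the minimum is 10, attained along the walk 0 → 1 → 0 → 1.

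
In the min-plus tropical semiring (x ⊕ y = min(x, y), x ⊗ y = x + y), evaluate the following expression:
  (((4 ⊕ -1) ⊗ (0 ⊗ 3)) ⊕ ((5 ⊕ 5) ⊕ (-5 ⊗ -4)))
(((4 ⊕ -1) ⊗ (0 ⊗ 3)) ⊕ ((5 ⊕ 5) ⊕ (-5 ⊗ -4))) = -9

Expand innermost to outermost. Recall ⊕ takes the minimum of its arguments and ⊗ takes their sum. Working out the expression (((4 ⊕ -1) ⊗ (0 ⊗ 3)) ⊕ ((5 ⊕ 5) ⊕ (-5 ⊗ -4))) gives -9.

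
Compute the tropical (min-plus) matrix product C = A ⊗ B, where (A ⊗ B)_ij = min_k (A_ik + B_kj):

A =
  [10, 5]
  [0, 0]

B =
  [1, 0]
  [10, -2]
A ⊗ B =
  [11, 3]
  [1, -2]

Apply the min-plus product entry-by-entry:
  C[0][0] = min over k of (A[0][0] + B[0][0] = 10 + 1 = 11, A[0][1] + B[1][0] = 5 + 10 = 15) = 11 (attained at k = 0)
  C[0][1] = min over k of (A[0][0] + B[0][1] = 10 + 0 = 10, A[0][1] + B[1][1] = 5 + -2 = 3) = 3 (attained at k = 1)
  C[1][0] = min over k of (A[1][0] + B[0][0] = 0 + 1 = 1, A[1][1] + B[1][0] = 0 + 10 = 10) = 1 (attained at k = 0)
  C[1][1] = min over k of (A[1][0] + B[0][1] = 0 + 0 = 0, A[1][1] + B[1][1] = 0 + -2 = -2) = -2 (attained at k = 1)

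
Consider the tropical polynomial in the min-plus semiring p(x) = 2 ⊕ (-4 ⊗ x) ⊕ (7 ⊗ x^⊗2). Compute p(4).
p(4) = 0

A tropical monomial a ⊗ x^⊗i evaluates to a + i · x. Evaluating each term at x = 4:
  Term 0 contributes 2 + 0 · 4 = 2
  Term 1 contributes -4 + 1 · 4 = 0
  Term 2 contributes 7 + 2 · 4 = 15
p(4) = ⊕ of these = min[2, 0, 15] = 0.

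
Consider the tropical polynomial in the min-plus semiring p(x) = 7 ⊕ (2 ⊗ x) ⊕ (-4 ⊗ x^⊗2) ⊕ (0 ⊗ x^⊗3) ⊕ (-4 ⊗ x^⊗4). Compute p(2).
p(2) = 0

A tropical monomial a ⊗ x^⊗i evaluates to a + i · x. Evaluating each term at x = 2:
  Term 0 contributes 7 + 0 · 2 = 7
  Term 1 contributes 2 + 1 · 2 = 4
  Term 2 contributes -4 + 2 · 2 = 0
  Term 3 contributes 0 + 3 · 2 = 6
  Term 4 contributes -4 + 4 · 2 = 4
p(2) = ⊕ of these = min[7, 4, 0, 6, 4] = 0.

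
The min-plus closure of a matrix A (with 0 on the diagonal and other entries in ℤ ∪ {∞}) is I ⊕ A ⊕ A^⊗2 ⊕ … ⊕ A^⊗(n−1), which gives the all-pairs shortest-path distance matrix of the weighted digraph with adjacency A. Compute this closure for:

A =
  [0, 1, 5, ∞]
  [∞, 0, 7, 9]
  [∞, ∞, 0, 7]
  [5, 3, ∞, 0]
Closure =
  [0, 1, 5, 10]
  [14, 0, 7, 9]
  [12, 10, 0, 7]
  [5, 3, 10, 0]

This is the Floyd-Warshall all-pairs shortest-path computation. For each intermediate vertex k = 0, 1, …, 3, update dist[i][j] ← min(dist[i][j], dist[i][k] + dist[k][j]). The final matrix gives, for each (i, j), the minimum total weight of any directed path from i to j (possibly empty when i = j).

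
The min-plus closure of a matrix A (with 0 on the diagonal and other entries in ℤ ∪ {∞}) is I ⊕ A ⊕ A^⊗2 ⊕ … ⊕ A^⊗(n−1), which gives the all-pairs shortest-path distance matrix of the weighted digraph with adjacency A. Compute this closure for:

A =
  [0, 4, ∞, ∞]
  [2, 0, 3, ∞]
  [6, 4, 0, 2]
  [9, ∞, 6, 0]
Closure =
  [0, 4, 7, 9]
  [2, 0, 3, 5]
  [6, 4, 0, 2]
  [9, 10, 6, 0]

This is the Floyd-Warshall all-pairs shortest-path computation. For each intermediate vertex k = 0, 1, …, 3, update dist[i][j] ← min(dist[i][j], dist[i][k] + dist[k][j]). The final matrix gives, for each (i, j), the minimum total weight of any directed path from i to j (possibly empty when i = j).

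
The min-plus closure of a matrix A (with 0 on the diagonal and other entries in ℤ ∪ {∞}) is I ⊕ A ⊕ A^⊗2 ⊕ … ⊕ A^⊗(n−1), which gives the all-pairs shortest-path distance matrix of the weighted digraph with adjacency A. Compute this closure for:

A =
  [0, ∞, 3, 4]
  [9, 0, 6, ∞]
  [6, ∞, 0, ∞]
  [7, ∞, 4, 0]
Closure =
  [0, ∞, 3, 4]
  [9, 0, 6, 13]
  [6, ∞, 0, 10]
  [7, ∞, 4, 0]

This is the Floyd-Warshall all-pairs shortest-path computation. For each intermediate vertex k = 0, 1, …, 3, update dist[i][j] ← min(dist[i][j], dist[i][k] + dist[k][j]). The final matrix gives, for each (i, j), the minimum total weight of any directed path from i to j (possibly empty when i = j).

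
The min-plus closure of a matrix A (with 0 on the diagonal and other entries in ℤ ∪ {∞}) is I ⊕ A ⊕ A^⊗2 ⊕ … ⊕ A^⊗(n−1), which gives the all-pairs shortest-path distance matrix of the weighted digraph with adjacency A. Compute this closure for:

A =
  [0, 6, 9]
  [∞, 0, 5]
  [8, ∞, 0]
Closure =
  [0, 6, 9]
  [13, 0, 5]
  [8, 14, 0]

This is the Floyd-Warshall all-pairs shortest-path computation. For each intermediate vertex k = 0, 1, …, 2, update dist[i][j] ← min(dist[i][j], dist[i][k] + dist[k][j]). The final matrix gives, for each (i, j), the minimum total weight of any directed path from i to j (possibly empty when i = j).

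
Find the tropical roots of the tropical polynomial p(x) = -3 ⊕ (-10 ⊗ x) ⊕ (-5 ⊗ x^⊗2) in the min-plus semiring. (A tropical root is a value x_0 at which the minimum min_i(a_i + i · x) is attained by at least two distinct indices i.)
Roots: {-5, 7}

Each tropical root is a break point of the lower envelope of the lines y = a_i + i · x (there are 3 lines, with slopes 0, 1, ..., 2). Only the lines that attain the minimum somewhere contribute to roots; other lines are dominated. Here the surviving (envelope) indices are i = 2, i = 1, i = 0.
Intersections between consecutive envelope lines give the roots: for adjacent envelope indices i < j the intersection is x = (a_i − a_j) / (j − i). Reading off the sorted break points: {-5, 7}.
Verification: at each break x_0, at least two indices attain the minimum of min_i(a_i + i · x_0).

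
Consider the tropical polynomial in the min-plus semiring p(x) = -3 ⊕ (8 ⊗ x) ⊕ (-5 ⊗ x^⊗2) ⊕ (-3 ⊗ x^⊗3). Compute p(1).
p(1) = -3

A tropical monomial a ⊗ x^⊗i evaluates to a + i · x. Evaluating each term at x = 1:
  Term 0 contributes -3 + 0 · 1 = -3
  Term 1 contributes 8 + 1 · 1 = 9
  Term 2 contributes -5 + 2 · 1 = -3
  Term 3 contributes -3 + 3 · 1 = 0
p(1) = ⊕ of these = min[-3, 9, -3, 0] = -3.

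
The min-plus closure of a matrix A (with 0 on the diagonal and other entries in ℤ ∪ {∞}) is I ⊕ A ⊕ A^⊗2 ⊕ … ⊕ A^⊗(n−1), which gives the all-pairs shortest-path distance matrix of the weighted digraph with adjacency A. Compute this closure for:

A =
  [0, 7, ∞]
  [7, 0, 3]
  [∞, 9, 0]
Closure =
  [0, 7, 10]
  [7, 0, 3]
  [16, 9, 0]

This is the Floyd-Warshall all-pairs shortest-path computation. For each intermediate vertex k = 0, 1, …, 2, update dist[i][j] ← min(dist[i][j], dist[i][k] + dist[k][j]). The final matrix gives, for each (i, j), the minimum total weight of any directed path from i to j (possibly empty when i = j).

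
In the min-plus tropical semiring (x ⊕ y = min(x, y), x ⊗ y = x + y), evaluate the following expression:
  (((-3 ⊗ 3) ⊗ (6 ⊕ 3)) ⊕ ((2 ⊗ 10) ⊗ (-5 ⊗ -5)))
(((-3 ⊗ 3) ⊗ (6 ⊕ 3)) ⊕ ((2 ⊗ 10) ⊗ (-5 ⊗ -5))) = 2

Expand innermost to outermost. Recall ⊕ takes the minimum of its arguments and ⊗ takes their sum. Working out the expression (((-3 ⊗ 3) ⊗ (6 ⊕ 3)) ⊕ ((2 ⊗ 10) ⊗ (-5 ⊗ -5))) gives 2.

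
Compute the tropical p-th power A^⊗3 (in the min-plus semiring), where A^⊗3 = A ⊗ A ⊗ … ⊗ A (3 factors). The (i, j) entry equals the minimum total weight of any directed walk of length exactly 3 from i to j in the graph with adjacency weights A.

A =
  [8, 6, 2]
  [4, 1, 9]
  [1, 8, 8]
A^⊗3 =
  [11, 8, 5]
  [6, 3, 7]
  [4, 8, 11]

Each entry (A^⊗3)_ij equals the minimum over all length-3 walks i = v_0 → v_1 → … → v_3 = j of Σ_t A[v_t][v_{t+1}]. For example, for (i, j) = (0, 2) we minimise over 9 possible intermediate vertex sequences; the minimum is 5, attained along the walk 0 → 2 → 0 → 2.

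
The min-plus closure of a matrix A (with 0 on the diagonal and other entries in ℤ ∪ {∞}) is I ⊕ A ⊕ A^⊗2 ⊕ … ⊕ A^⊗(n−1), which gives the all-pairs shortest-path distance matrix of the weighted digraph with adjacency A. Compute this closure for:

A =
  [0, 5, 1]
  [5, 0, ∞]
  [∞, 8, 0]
Closure =
  [0, 5, 1]
  [5, 0, 6]
  [13, 8, 0]

This is the Floyd-Warshall all-pairs shortest-path computation. For each intermediate vertex k = 0, 1, …, 2, update dist[i][j] ← min(dist[i][j], dist[i][k] + dist[k][j]). The final matrix gives, for each (i, j), the minimum total weight of any directed path from i to j (possibly empty when i = j).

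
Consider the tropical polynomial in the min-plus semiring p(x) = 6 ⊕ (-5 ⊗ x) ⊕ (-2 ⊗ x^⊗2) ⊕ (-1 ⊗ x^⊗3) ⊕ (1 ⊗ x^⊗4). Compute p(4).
p(4) = -1

A tropical monomial a ⊗ x^⊗i evaluates to a + i · x. Evaluating each term at x = 4:
  Term 0 contributes 6 + 0 · 4 = 6
  Term 1 contributes -5 + 1 · 4 = -1
  Term 2 contributes -2 + 2 · 4 = 6
  Term 3 contributes -1 + 3 · 4 = 11
  Term 4 contributes 1 + 4 · 4 = 17
p(4) = ⊕ of these = min[6, -1, 6, 11, 17] = -1.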